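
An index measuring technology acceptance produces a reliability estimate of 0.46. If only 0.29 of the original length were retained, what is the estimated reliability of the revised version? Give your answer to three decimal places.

0.198

Apply the Spearman-Brown prophecy formula, r' = nr / [1 + (n − 1)r]:
r_new = (0.29 × 0.46) / (1 + (0.29 − 1) × 0.46)
     = 0.1334 / 0.6734 = 0.1981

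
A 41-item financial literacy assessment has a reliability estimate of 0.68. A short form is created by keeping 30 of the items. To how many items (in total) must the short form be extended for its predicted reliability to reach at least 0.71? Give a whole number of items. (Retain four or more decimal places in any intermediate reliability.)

First, r for the 30-item form: n = 30/41 = 0.7317, so r_30 = 0.7317·0.68/(1 + (0.7317 − 1)·0.68) = 0.6086
Length factor from the short form to reach 0.71: n' = 0.71(1 − 0.6086) / [0.6086(1 − 0.71)] ≈ 1.5745
Items = 1.5745 × 30 ≈ 47.23 → 48

48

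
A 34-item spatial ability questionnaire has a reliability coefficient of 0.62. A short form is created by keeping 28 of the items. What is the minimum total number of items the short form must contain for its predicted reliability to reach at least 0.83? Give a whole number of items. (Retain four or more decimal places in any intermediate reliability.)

First, r for the 28-item form: n = 28/34 = 0.8235, so r_28 = 0.8235·0.62/(1 + (0.8235 − 1)·0.62) = 0.5733
Then solve for n' with r_old = 0.5733, r_target = 0.83: n' = 0.83(1 − 0.5733)/[0.5733(1 − 0.83)] = 3.6339
Items = 3.6339 × 28 ≈ 101.75 → 102

102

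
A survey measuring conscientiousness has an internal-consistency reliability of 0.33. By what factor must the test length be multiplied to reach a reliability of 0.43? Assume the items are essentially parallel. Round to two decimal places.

1.53

Spearman-Brown solved for the length factor n:
n = r*(1 − r) / [ r (1 − r*) ]
n = 0.43 × (1 − 0.33) / [ 0.33 × (1 − 0.43) ]
  = 0.2881 / 0.1881 = 1.5316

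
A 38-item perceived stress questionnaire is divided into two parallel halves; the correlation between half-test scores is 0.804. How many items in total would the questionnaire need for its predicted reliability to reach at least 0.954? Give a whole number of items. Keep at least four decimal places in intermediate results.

Corrected full-test reliability: r_full = 2 × 0.804 / (1 + 0.804) ≈ 0.8914
Solve Spearman-Brown for n: n = 0.954(1 − 0.8914) / [0.8914(1 − 0.954)] = 2.5267
Items = 2.5267 × 38 ≈ 96.01 → 97

97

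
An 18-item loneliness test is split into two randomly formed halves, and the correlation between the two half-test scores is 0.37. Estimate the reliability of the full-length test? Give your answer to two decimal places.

0.54

Each half is half the length of the full test, so the full test is n = 2 times a half.
r_full = 2r_hh / (1 + r_hh) = 2 × 0.37 / (1 + 0.37)
       = 0.7400 / 1.3700 = 0.5401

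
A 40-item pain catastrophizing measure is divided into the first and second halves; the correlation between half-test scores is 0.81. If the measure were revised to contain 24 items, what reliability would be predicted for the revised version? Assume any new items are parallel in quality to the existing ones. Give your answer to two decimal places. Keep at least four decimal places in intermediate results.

Spearman-Brown correction (n = 2): r_full = 2·0.81/(1 + 0.81) = 0.8950
Length factor from 40 to 24 items: n = 24/40 = 0.6000
r_new = n·r_full / (1 + (n − 1)·r_full) = 0.5370 / 0.6420 ≈ 0.8364

0.84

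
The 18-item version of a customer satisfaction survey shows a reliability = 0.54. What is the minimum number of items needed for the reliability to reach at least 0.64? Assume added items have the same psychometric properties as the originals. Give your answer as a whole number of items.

n = 0.64(1 − 0.54) / [0.54(1 − 0.64)]
n = 0.2944 / 0.1944 ≈ 1.5144
Items needed = n × 18 = 1.5144 × 18 ≈ 27.26 → round up to 28

28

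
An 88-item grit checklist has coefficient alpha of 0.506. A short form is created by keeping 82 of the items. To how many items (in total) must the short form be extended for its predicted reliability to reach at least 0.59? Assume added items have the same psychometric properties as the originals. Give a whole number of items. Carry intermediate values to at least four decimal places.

Short-form reliability: n = 82/88 = 0.9318; r_82 = n·r/(1+(n−1)r) ≈ 0.4883
Then solve for n' with r_old = 0.4883, r_target = 0.59: n' = 0.59(1 − 0.4883)/[0.4883(1 − 0.59)] = 1.5080
Items = 1.5080 × 82 ≈ 123.66 → 124

124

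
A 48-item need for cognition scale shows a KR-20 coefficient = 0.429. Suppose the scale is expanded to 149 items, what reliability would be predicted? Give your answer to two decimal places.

0.70

n = 149/48 = 3.1042
r_new = 3.1042·0.429 / [1 + (3.1042 − 1)·0.429]
     = 1.3317 / 1.9027 = 0.6999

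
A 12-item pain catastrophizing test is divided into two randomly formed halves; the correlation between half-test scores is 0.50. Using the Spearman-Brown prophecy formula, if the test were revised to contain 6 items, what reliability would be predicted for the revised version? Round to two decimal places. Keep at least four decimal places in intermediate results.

First correct the split-half correlation to full-test reliability: r_full = 2 × 0.50 / (1 + 0.50) ≈ 0.6667
Then adjust to 6 items: n = 6/12 = 0.5000
r_new = n·r_full / (1 + (n − 1)·r_full) = 0.3333 / 0.6666 ≈ 0.5000

0.50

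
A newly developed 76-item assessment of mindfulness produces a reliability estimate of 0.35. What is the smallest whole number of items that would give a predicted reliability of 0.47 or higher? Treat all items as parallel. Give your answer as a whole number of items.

Rearranging the Spearman-Brown formula for n,
n = r_target (1 − r_old) / [ r_old (1 − r_target) ]
n = 0.47 × (1 − 0.35) / [ 0.35 × (1 − 0.47) ]
  = 0.3055 / 0.1855 = 1.6469
So the test needs 1.6469 × 76 ≈ 125.16 items; rounding up, 126.

126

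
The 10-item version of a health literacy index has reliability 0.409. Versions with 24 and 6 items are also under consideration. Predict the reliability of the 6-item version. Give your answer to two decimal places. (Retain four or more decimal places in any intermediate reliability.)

0.29

Only the ratio of lengths matters: n = 6/10 = 0.6000
r_{6} = n·r / (1 + (n − 1)·r) = 0.2454 / 0.8364 ≈ 0.2934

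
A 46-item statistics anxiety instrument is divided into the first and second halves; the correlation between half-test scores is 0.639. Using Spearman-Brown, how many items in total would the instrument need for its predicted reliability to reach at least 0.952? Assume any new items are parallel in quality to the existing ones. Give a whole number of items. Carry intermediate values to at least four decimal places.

258

r_full = 2(0.639)/(1 + 0.639) = 0.7797
Solve Spearman-Brown for n: n = 0.952(1 − 0.7797) / [0.7797(1 − 0.952)] = 5.6038
Required items = 5.6038 × 46 = 257.77, so 258 items.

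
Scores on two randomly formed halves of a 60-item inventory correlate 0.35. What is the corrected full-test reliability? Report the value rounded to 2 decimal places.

Apply the Spearman-Brown correction with n = 2:
r_full = 2r_hh / (1 + r_hh) = 2 × 0.35 / (1 + 0.35)
r_full = 0.7000 / 1.3500 ≈ 0.5185

0.52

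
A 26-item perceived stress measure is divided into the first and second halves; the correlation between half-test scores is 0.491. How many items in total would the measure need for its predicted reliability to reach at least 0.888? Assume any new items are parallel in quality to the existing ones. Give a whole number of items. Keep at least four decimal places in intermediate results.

107

r_full = 2(0.491)/(1 + 0.491) = 0.6586
n = r_tgt(1 − r_full) / [r_full(1 − r_tgt)] = 0.888 × 0.3414 / (0.6586 × 0.112) ≈ 4.1100
Required items = 4.1100 × 26 = 106.86, so 107 items.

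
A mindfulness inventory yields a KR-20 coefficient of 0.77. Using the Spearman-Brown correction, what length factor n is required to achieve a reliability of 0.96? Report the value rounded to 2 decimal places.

7.17

Invert Spearman-Brown to solve for n:
n = r*(1 − r) / [ r (1 − r*) ]
n = 0.96(1 − 0.77) / [0.77(1 − 0.96)]
n = 0.2208 / 0.0308 ≈ 7.1688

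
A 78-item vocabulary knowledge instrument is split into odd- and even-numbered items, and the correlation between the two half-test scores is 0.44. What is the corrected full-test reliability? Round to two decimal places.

Apply the Spearman-Brown correction with n = 2:
r_full = 2r_hh / (1 + r_hh) = 2 × 0.44 / (1 + 0.44)
       = 0.8800 / 1.4400 = 0.6111

0.61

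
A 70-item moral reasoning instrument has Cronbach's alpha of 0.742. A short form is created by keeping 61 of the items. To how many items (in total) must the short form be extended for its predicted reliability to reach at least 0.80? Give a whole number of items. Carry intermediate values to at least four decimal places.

Short-form reliability: n = 61/70 = 0.8714; r_61 = n·r/(1+(n−1)r) ≈ 0.7148
Length factor from the short form to reach 0.80: n' = 0.80(1 − 0.7148) / [0.7148(1 − 0.80)] ≈ 1.5960
Items = 1.5960 × 61 ≈ 97.36 → 98

98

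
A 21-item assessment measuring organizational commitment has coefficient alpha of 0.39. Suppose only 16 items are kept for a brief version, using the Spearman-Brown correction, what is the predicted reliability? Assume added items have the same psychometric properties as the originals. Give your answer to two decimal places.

Length ratio n = 16/21 = 0.7619
Apply the Spearman-Brown prophecy formula, r' = nr / [1 + (n − 1)r]:
r_new = 0.7619·0.39 / [1 + (0.7619 − 1)·0.39]
r_new = 0.2971 / 0.9071 ≈ 0.3275

0.33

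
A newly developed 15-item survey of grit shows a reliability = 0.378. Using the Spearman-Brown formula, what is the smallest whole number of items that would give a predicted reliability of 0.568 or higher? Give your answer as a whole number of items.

Invert Spearman-Brown to solve for n:
n = r_target (1 − r_old) / [ r_old (1 − r_target) ]
n = 0.568 × (1 − 0.378) / [ 0.378 × (1 − 0.568) ]
  = 0.353296 / 0.163296 = 2.1635
Items needed = n × 15 = 2.1635 × 15 ≈ 32.45 → round up to 33

33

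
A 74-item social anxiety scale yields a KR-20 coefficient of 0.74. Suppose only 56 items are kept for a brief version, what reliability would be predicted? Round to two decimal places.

Length ratio n = 56/74 = 0.7568
By Spearman-Brown, r_new = n r / (1 + (n − 1) r).
r_new = 0.7568·0.74 / [1 + (0.7568 − 1)·0.74]
r_new = 0.5600 / 0.8200 ≈ 0.6829

0.68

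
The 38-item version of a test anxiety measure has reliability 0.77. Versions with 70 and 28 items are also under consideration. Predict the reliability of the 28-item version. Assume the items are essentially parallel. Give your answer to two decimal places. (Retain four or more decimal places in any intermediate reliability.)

0.71

Only the ratio of lengths matters: n = 28/38 = 0.7368
r_{28} = n·r / (1 + (n − 1)·r) = 0.5673 / 0.7973 ≈ 0.7115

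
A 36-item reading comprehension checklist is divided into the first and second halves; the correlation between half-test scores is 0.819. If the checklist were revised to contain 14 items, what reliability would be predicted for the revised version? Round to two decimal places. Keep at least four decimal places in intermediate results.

Spearman-Brown correction (n = 2): r_full = 2·0.819/(1 + 0.819) = 0.9005
Then adjust to 14 items: n = 14/36 = 0.3889
r_new = n·r_full / (1 + (n − 1)·r_full) = 0.3502 / 0.4497 ≈ 0.7787

0.78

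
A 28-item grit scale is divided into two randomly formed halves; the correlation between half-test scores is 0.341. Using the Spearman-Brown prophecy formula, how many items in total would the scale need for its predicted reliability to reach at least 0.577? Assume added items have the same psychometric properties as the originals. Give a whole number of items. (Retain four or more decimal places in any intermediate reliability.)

r_full = 2(0.341)/(1 + 0.341) = 0.5086
n = r_tgt(1 − r_full) / [r_full(1 − r_tgt)] = 0.577 × 0.4914 / (0.5086 × 0.423) ≈ 1.3179
Required items = 1.3179 × 28 = 36.90, so 37 items.

37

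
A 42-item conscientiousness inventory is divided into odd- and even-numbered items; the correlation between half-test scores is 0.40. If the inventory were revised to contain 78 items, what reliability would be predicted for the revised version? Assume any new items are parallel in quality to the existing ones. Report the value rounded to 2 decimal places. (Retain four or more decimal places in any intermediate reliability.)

First correct the split-half correlation to full-test reliability: r_full = 2 × 0.40 / (1 + 0.40) ≈ 0.5714
Length factor from 42 to 78 items: n = 78/42 = 1.8571
r_new = n·r_full / (1 + (n − 1)·r_full) = 1.0611 / 1.4897 ≈ 0.7123

0.71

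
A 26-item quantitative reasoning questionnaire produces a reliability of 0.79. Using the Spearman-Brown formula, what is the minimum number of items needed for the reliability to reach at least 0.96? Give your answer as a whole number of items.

n = [0.96 × 0.21] / [0.79 × 0.04]
  = 0.2016 / 0.0316 = 6.3797
So the test needs 6.3797 × 26 ≈ 165.87 items; rounding up, 166.

166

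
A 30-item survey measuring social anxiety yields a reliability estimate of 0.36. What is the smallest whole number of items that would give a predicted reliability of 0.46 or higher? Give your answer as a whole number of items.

n = 0.46(1 − 0.36) / [0.36(1 − 0.46)]
n = 0.2944 / 0.1944 ≈ 1.5144
1.5144 × 30 = 45.43 → 46 items

46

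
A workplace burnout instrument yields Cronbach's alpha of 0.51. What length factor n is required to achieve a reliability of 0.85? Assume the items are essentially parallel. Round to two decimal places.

5.44

n = 0.85(1 − 0.51) / [0.51(1 − 0.85)]
n = 0.4165 / 0.0765 ≈ 5.4444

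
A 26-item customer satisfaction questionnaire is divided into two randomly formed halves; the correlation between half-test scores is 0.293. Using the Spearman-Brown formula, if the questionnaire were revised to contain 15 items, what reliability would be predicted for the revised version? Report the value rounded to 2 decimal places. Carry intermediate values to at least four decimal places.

Full-test reliability from the split-half r: r_full = 2(0.293)/(1 + 0.293) = 0.4532
Length factor from 26 to 15 items: n = 15/26 = 0.5769
r_new = n·r_full / (1 + (n − 1)·r_full) = 0.2615 / 0.8083 ≈ 0.3235

0.32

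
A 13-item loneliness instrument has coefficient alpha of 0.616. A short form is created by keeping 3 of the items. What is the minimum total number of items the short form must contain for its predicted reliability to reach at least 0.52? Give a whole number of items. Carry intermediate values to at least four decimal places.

Short-form reliability: n = 3/13 = 0.2308; r_3 = n·r/(1+(n−1)r) ≈ 0.2702
Length factor from the short form to reach 0.52: n' = 0.52(1 − 0.2702) / [0.2702(1 − 0.52)] ≈ 2.9260
Items = 2.9260 × 3 ≈ 8.78 → 9

9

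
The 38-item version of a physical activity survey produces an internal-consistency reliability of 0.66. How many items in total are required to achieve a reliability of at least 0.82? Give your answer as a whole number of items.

90

n = 0.82(1 − 0.66) / [0.66(1 − 0.82)]
n = 0.2788 / 0.1188 ≈ 2.3468
2.3468 × 38 = 89.18 → 90 items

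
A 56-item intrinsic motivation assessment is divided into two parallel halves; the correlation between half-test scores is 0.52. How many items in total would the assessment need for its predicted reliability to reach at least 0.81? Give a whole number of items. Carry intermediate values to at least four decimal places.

111

r_full = 2(0.52)/(1 + 0.52) = 0.6842
Solve Spearman-Brown for n: n = 0.81(1 − 0.6842) / [0.6842(1 − 0.81)] = 1.9677
Required items = 1.9677 × 56 = 110.19, so 111 items.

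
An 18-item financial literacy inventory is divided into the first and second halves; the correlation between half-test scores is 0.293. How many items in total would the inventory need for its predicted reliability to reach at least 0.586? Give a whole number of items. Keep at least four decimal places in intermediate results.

31

r_full = 2(0.293)/(1 + 0.293) = 0.4532
Solve Spearman-Brown for n: n = 0.586(1 − 0.4532) / [0.4532(1 − 0.586)] = 1.7078
Required items = 1.7078 × 18 = 30.74, so 31 items.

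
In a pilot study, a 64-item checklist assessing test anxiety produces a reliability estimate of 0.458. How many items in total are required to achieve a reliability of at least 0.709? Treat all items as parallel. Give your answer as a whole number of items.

n = 0.709 × (1 − 0.458) / [ 0.458 × (1 − 0.709) ]
  = 0.384278 / 0.133278 = 2.8833
2.8833 × 64 = 184.53 → 185 items

185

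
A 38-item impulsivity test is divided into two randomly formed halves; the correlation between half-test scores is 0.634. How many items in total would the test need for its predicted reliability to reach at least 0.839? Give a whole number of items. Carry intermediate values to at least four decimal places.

r_full = 2(0.634)/(1 + 0.634) = 0.7760
Solve Spearman-Brown for n: n = 0.839(1 − 0.7760) / [0.7760(1 − 0.839)] = 1.5043
Required items = 1.5043 × 38 = 57.16, so 58 items.

58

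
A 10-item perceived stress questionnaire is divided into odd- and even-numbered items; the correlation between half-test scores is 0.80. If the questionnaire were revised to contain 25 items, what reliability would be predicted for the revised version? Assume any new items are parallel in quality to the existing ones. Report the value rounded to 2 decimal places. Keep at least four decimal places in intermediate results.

Full-test reliability from the split-half r: r_full = 2(0.80)/(1 + 0.80) = 0.8889
Then adjust to 25 items: n = 25/10 = 2.5000
r_new = n·r_full / (1 + (n − 1)·r_full) = 2.2222 / 2.3334 ≈ 0.9523

0.95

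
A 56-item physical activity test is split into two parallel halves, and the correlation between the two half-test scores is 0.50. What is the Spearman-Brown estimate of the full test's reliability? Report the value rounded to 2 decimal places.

The full test is twice the length of either half (n = 2).
r_full = 2(0.50) / (1 + 0.50)
r_full = 1.0000 / 1.5000 ≈ 0.6667

0.67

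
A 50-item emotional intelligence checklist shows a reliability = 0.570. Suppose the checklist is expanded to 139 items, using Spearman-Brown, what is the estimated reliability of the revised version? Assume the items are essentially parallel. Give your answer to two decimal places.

n = 139/50 = 2.78
By Spearman-Brown, r_new = n r / (1 + (n − 1) r).
r_new = 2.78·0.570 / [1 + (2.78 − 1)·0.570]
     = 1.5846 / 2.0146 = 0.7866

0.79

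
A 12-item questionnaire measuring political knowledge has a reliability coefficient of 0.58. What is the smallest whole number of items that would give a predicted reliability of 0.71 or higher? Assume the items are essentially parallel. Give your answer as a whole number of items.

22

Invert Spearman-Brown to solve for n:
n = r*(1 − r) / [ r (1 − r*) ]
n = 0.71 × (1 − 0.58) / [ 0.58 × (1 − 0.71) ]
n = 0.2982 / 0.1682 ≈ 1.7729
Items needed = n × 12 = 1.7729 × 12 ≈ 21.27 → round up to 22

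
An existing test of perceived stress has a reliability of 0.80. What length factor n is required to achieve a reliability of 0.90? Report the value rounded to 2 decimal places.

Rearranging the Spearman-Brown formula for n,
n = r_target (1 − r_old) / [ r_old (1 − r_target) ]
n = 0.90 × (1 − 0.80) / [ 0.80 × (1 − 0.90) ]
n = 0.1800 / 0.0800 ≈ 2.2500

2.25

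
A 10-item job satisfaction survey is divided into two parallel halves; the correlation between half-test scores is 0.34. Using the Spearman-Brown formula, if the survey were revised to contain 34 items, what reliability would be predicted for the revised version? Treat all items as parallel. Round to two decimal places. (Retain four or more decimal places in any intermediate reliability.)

Full-test reliability from the split-half r: r_full = 2(0.34)/(1 + 0.34) = 0.5075
Then adjust to 34 items: n = 34/10 = 3.4000
r_new = n·r_full / (1 + (n − 1)·r_full) = 1.7255 / 2.2180 ≈ 0.7780

0.78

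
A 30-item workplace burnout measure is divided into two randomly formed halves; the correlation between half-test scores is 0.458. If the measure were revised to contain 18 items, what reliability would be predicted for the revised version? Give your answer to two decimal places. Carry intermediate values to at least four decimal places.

0.50

Spearman-Brown correction (n = 2): r_full = 2·0.458/(1 + 0.458) = 0.6283
Then adjust to 18 items: n = 18/30 = 0.6000
r_new = n·r_full / (1 + (n − 1)·r_full) = 0.3770 / 0.7487 ≈ 0.5035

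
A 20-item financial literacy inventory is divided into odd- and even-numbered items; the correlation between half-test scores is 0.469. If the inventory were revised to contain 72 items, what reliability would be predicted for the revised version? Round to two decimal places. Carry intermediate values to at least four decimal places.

0.86

First correct the split-half correlation to full-test reliability: r_full = 2 × 0.469 / (1 + 0.469) ≈ 0.6385
Then adjust to 72 items: n = 72/20 = 3.6000
r_new = n·r_full / (1 + (n − 1)·r_full) = 2.2986 / 2.6601 ≈ 0.8641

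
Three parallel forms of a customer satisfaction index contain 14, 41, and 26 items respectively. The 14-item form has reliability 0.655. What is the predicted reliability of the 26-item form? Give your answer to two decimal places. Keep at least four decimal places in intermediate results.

0.78

The 41-item form is not needed; work directly from the 14-item form with n = 26/14 = 1.8571.
r_{26} = n·r / (1 + (n − 1)·r) = 1.2164 / 1.5614 ≈ 0.7790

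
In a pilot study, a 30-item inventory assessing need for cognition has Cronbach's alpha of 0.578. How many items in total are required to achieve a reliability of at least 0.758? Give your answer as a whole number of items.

n = [0.758 × 0.422] / [0.578 × 0.242]
n = 0.319876 / 0.139876 ≈ 2.2869
2.2869 × 30 = 68.61 → 69 items

69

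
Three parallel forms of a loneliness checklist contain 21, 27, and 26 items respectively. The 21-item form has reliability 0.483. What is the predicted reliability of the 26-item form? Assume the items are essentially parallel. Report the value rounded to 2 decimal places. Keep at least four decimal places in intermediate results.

The 27-item form is not needed; work directly from the 21-item form with n = 26/21 = 1.2381.
r_{26} = n·r / (1 + (n − 1)·r) = 0.5980 / 1.1150 ≈ 0.5363

0.54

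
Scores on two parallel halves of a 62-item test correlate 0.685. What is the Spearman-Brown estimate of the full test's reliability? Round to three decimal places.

0.813

The full test is twice the length of either half (n = 2).
r_full = 2(0.685) / (1 + 0.685)
       = 1.3700 / 1.6850 = 0.8131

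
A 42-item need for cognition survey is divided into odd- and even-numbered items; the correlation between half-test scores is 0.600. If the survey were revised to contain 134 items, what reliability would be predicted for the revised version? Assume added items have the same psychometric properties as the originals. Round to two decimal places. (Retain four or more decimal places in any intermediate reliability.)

Full-test reliability from the split-half r: r_full = 2(0.600)/(1 + 0.600) = 0.7500
Then adjust to 134 items: n = 134/42 = 3.1905
r_new = n·r_full / (1 + (n − 1)·r_full) = 2.3929 / 2.6429 ≈ 0.9054

0.91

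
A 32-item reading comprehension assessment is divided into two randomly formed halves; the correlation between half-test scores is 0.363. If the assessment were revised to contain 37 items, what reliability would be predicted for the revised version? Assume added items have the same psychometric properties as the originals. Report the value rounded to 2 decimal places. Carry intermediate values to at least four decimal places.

Full-test reliability from the split-half r: r_full = 2(0.363)/(1 + 0.363) = 0.5326
Then adjust to 37 items: n = 37/32 = 1.1562
r_new = n·r_full / (1 + (n − 1)·r_full) = 0.6158 / 1.0832 ≈ 0.5685

0.57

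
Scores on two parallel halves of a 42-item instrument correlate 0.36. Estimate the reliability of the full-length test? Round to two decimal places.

0.53

The full test is twice the length of either half (n = 2).
r_full = 2r_hh / (1 + r_hh) = 2 × 0.36 / (1 + 0.36)
       = 0.7200 / 1.3600 = 0.5294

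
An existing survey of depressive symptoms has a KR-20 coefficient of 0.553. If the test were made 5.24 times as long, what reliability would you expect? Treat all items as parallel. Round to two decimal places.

0.87

By Spearman-Brown, r_new = n r / (1 + (n − 1) r).
r_new = (5.24 × 0.553) / (1 + (5.24 − 1) × 0.553)
     = 2.8977 / 3.3447 = 0.8664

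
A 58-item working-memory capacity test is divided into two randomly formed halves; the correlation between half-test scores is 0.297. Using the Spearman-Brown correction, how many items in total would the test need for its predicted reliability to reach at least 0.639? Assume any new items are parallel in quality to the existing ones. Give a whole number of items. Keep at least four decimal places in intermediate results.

r_full = 2(0.297)/(1 + 0.297) = 0.4580
Solve Spearman-Brown for n: n = 0.639(1 − 0.4580) / [0.4580(1 − 0.639)] = 2.0947
Items = 2.0947 × 58 ≈ 121.49 → 122

122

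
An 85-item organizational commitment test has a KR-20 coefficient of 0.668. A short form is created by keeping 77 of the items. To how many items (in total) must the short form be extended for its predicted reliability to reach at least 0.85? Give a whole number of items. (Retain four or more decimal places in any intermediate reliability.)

Short-form reliability: n = 77/85 = 0.9059; r_77 = n·r/(1+(n−1)r) ≈ 0.6457
Then solve for n' with r_old = 0.6457, r_target = 0.85: n' = 0.85(1 − 0.6457)/[0.6457(1 − 0.85)] = 3.1093
Total items = 3.1093 × 77 = 239.42, rounded up to 240.

240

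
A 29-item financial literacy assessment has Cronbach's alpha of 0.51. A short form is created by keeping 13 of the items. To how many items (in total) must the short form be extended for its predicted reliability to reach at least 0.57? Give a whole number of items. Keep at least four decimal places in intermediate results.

37

First, r for the 13-item form: n = 13/29 = 0.4483, so r_13 = 0.4483·0.51/(1 + (0.4483 − 1)·0.51) = 0.3181
Length factor from the short form to reach 0.57: n' = 0.57(1 − 0.3181) / [0.3181(1 − 0.57)] ≈ 2.8416
Total items = 2.8416 × 13 = 36.94, rounded up to 37.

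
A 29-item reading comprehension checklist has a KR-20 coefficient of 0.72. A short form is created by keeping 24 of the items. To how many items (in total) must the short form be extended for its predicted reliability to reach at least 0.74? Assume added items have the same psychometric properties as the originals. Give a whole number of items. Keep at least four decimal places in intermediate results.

33

First, r for the 24-item form: n = 24/29 = 0.8276, so r_24 = 0.8276·0.72/(1 + (0.8276 − 1)·0.72) = 0.6803
Then solve for n' with r_old = 0.6803, r_target = 0.74: n' = 0.74(1 − 0.6803)/[0.6803(1 − 0.74)] = 1.3375
Total items = 1.3375 × 24 = 32.10, rounded up to 33.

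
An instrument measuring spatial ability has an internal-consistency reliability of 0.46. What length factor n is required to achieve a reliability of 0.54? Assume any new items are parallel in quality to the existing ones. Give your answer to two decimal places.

1.38

n = [0.54 × 0.54] / [0.46 × 0.46]
n = 0.2916 / 0.2116 ≈ 1.3781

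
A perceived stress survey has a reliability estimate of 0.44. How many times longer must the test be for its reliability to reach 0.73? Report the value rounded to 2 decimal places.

3.44

n = 0.73 × (1 − 0.44) / [ 0.44 × (1 − 0.73) ]
  = 0.4088 / 0.1188 = 3.4411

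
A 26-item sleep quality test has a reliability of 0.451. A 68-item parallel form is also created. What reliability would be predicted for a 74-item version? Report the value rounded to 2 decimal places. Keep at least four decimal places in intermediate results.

The 68-item form is not needed; work directly from the 26-item form with n = 74/26 = 2.8462.
r_{74} = n·r / (1 + (n − 1)·r) = 1.2836 / 1.8326 ≈ 0.7004

0.70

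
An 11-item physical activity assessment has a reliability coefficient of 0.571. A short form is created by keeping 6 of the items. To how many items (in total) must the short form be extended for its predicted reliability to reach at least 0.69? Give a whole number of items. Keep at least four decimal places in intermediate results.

19

Short-form reliability: n = 6/11 = 0.5455; r_6 = n·r/(1+(n−1)r) ≈ 0.4206
Length factor from the short form to reach 0.69: n' = 0.69(1 − 0.4206) / [0.4206(1 − 0.69)] ≈ 3.0662
Total items = 3.0662 × 6 = 18.40, rounded up to 19.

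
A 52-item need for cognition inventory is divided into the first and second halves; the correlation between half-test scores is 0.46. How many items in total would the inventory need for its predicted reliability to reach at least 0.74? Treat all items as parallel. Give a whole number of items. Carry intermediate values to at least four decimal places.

87

r_full = 2(0.46)/(1 + 0.46) = 0.6301
Solve Spearman-Brown for n: n = 0.74(1 − 0.6301) / [0.6301(1 − 0.74)] = 1.6708
Items = 1.6708 × 52 ≈ 86.88 → 87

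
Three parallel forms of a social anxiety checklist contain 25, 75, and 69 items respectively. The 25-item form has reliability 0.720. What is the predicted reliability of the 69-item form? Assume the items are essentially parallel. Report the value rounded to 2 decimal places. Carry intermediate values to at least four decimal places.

0.88

The 75-item form is not needed; work directly from the 25-item form with n = 69/25 = 2.7600.
r_{69} = n·r / (1 + (n − 1)·r) = 1.9872 / 2.2672 ≈ 0.8765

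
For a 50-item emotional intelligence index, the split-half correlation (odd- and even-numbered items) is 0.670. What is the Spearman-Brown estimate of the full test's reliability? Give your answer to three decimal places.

0.802

r_full = 2(0.670) / (1 + 0.670)
r_full = 1.3400 / 1.6700 ≈ 0.8024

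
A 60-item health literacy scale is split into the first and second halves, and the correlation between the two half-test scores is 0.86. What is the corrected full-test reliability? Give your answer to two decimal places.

0.92

r_full = 2(0.86) / (1 + 0.86)
       = 1.7200 / 1.8600 = 0.9247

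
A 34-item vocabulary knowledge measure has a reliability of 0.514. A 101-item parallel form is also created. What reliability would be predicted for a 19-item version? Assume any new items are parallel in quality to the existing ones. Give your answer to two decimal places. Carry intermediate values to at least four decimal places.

The 101-item form is not needed; work directly from the 34-item form with n = 19/34 = 0.5588.
r_{19} = n·r / (1 + (n − 1)·r) = 0.2872 / 0.7732 ≈ 0.3714

0.37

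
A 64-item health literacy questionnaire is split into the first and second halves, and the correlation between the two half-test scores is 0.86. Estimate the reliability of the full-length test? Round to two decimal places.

Each half is half the length of the full test, so the full test is n = 2 times a half.
r_full = 2(0.86) / (1 + 0.86)
       = 1.7200 / 1.8600 = 0.9247

0.92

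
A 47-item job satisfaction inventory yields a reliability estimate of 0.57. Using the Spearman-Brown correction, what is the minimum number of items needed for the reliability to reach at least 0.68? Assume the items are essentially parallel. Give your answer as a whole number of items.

Invert Spearman-Brown to solve for n:
n = r_target (1 − r_old) / [ r_old (1 − r_target) ]
n = [0.68 × 0.43] / [0.57 × 0.32]
  = 0.2924 / 0.1824 = 1.6031
1.6031 × 47 = 75.35 → 76 items

76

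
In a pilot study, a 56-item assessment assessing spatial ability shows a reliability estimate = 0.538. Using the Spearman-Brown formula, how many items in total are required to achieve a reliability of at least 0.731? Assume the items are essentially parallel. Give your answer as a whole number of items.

131

Invert Spearman-Brown to solve for n:
n = r*(1 − r) / [ r (1 − r*) ]
n = 0.731(1 − 0.538) / [0.538(1 − 0.731)]
n = 0.337722 / 0.144722 ≈ 2.3336
So the test needs 2.3336 × 56 ≈ 130.68 items; rounding up, 131.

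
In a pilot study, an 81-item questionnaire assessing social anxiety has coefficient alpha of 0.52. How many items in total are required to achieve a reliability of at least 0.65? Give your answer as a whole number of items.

139

Spearman-Brown solved for the length factor n:
n = r*(1 − r) / [ r (1 − r*) ]
n = [0.65 × 0.48] / [0.52 × 0.35]
  = 0.3120 / 0.1820 = 1.7143
So the test needs 1.7143 × 81 ≈ 138.86 items; rounding up, 139.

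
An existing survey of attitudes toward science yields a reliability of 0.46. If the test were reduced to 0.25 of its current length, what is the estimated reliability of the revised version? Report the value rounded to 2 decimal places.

By Spearman-Brown, r_new = n r / (1 + (n − 1) r).
r_new = (0.25 × 0.46) / (1 + (0.25 − 1) × 0.46)
     = 0.1150 / 0.6550 = 0.1756

0.18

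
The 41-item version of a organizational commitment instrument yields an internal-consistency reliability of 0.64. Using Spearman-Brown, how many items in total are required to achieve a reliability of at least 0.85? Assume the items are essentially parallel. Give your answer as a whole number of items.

Invert Spearman-Brown to solve for n:
n = r*(1 − r) / [ r (1 − r*) ]
n = 0.85 × (1 − 0.64) / [ 0.64 × (1 − 0.85) ]
  = 0.3060 / 0.0960 = 3.1875
3.1875 × 41 = 130.69 → 131 items

131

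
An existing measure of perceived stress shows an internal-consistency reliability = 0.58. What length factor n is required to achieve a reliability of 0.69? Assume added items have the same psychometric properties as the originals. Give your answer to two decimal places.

Spearman-Brown solved for the length factor n:
n = r_target (1 − r_old) / [ r_old (1 − r_target) ]
n = 0.69 × (1 − 0.58) / [ 0.58 × (1 − 0.69) ]
  = 0.2898 / 0.1798 = 1.6118

1.61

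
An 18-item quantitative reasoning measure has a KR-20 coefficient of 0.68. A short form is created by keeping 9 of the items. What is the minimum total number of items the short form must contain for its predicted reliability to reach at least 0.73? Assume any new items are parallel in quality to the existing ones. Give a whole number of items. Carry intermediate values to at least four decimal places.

Short-form reliability: n = 9/18 = 0.5000; r_9 = n·r/(1+(n−1)r) ≈ 0.5152
Then solve for n' with r_old = 0.5152, r_target = 0.73: n' = 0.73(1 − 0.5152)/[0.5152(1 − 0.73)] = 2.5442
Items = 2.5442 × 9 ≈ 22.90 → 23

23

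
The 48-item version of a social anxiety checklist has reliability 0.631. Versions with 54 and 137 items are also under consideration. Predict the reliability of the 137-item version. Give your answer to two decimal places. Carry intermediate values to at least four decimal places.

Only the ratio of lengths matters: n = 137/48 = 2.8542
r_{137} = n·r / (1 + (n − 1)·r) = 1.8010 / 2.1700 ≈ 0.8300

0.83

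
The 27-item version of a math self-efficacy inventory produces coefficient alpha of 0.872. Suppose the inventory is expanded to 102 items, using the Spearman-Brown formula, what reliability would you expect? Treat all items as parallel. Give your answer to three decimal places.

n = 102/27 = 3.7778
r_new = 3.7778·0.872 / [1 + (3.7778 − 1)·0.872]
r_new = 3.2942 / 3.4222 ≈ 0.9626

0.963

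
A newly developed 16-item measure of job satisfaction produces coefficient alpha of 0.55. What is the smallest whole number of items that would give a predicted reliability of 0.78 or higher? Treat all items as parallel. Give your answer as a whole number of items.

47

Invert Spearman-Brown to solve for n:
n = r_target (1 − r_old) / [ r_old (1 − r_target) ]
n = 0.78(1 − 0.55) / [0.55(1 − 0.78)]
n = 0.3510 / 0.1210 ≈ 2.9008
2.9008 × 16 = 46.41 → 47 items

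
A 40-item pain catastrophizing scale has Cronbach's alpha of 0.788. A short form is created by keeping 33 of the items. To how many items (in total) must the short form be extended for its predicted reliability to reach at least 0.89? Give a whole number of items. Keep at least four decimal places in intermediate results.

First, r for the 33-item form: n = 33/40 = 0.8250, so r_33 = 0.8250·0.788/(1 + (0.8250 − 1)·0.788) = 0.7541
Length factor from the short form to reach 0.89: n' = 0.89(1 − 0.7541) / [0.7541(1 − 0.89)] ≈ 2.6383
Items = 2.6383 × 33 ≈ 87.06 → 88

88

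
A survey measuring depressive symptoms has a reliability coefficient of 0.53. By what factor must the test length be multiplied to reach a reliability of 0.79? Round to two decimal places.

3.34

Spearman-Brown solved for the length factor n:
n = r_target (1 − r_old) / [ r_old (1 − r_target) ]
n = [0.79 × 0.47] / [0.53 × 0.21]
n = 0.3713 / 0.1113 ≈ 3.3360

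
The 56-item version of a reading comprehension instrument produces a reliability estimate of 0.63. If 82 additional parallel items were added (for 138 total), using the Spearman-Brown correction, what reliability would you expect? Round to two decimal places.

The new length is 138/56 = 2.4643 times the old.
By Spearman-Brown, r_new = n r / (1 + (n − 1) r).
r_new = 2.4643·0.63 / [1 + (2.4643 − 1)·0.63]
     = 1.5525 / 1.9225 = 0.8075

0.81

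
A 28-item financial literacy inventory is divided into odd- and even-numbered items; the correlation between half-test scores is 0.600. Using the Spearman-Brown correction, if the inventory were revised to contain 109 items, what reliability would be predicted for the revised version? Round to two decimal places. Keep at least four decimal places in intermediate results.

0.92

Spearman-Brown correction (n = 2): r_full = 2·0.600/(1 + 0.600) = 0.7500
Then adjust to 109 items: n = 109/28 = 3.8929
r_new = n·r_full / (1 + (n − 1)·r_full) = 2.9197 / 3.1697 ≈ 0.9211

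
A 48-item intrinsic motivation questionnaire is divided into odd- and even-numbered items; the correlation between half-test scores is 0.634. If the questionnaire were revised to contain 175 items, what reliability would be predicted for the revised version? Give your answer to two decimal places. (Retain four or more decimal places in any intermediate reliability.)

Full-test reliability from the split-half r: r_full = 2(0.634)/(1 + 0.634) = 0.7760
Then adjust to 175 items: n = 175/48 = 3.6458
r_new = n·r_full / (1 + (n − 1)·r_full) = 2.8291 / 3.0531 ≈ 0.9266

0.93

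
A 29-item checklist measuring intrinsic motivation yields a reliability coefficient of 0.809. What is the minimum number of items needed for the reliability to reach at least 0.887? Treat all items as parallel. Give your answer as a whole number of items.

54

n = 0.887(1 − 0.809) / [0.809(1 − 0.887)]
  = 0.169417 / 0.091417 = 1.8532
So the test needs 1.8532 × 29 ≈ 53.74 items; rounding up, 54.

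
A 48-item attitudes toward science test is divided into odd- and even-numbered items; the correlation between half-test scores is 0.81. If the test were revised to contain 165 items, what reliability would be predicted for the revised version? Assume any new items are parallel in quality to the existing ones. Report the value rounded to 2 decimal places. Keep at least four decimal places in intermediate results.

Full-test reliability from the split-half r: r_full = 2(0.81)/(1 + 0.81) = 0.8950
Then adjust to 165 items: n = 165/48 = 3.4375
r_new = n·r_full / (1 + (n − 1)·r_full) = 3.0766 / 3.1816 ≈ 0.9670

0.97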